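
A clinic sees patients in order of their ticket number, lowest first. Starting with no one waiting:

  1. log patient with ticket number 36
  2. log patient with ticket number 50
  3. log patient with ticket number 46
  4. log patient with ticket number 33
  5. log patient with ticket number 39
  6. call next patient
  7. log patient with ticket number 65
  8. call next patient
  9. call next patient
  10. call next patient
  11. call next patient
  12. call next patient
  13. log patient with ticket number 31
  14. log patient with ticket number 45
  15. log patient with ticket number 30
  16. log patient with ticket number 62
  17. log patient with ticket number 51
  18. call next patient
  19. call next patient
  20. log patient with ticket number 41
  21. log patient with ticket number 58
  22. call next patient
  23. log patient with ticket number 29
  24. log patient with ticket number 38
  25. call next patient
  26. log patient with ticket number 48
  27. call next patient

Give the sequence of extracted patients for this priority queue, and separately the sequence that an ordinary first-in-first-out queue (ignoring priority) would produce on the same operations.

priority queue: 33 → 36 → 39 → 46 → 50 → 65 → 30 → 31 → 41 → 29 → 38; FIFO queue: 36 → 50 → 46 → 33 → 39 → 65 → 31 → 45 → 30 → 62 → 51

insert 36 → {36}
insert 50 → {36, 50}
insert 46 → {36, 46, 50}
insert 33 → {33, 36, 46, 50}
insert 39 → {33, 36, 39, 46, 50}
call next patient → 33; now {36, 39, 46, 50}
insert 65 → {36, 39, 46, 50, 65}
call next patient → 36; now {39, 46, 50, 65}
call next patient → 39; now {46, 50, 65}
call next patient → 46; now {50, 65}
call next patient → 50; now {65}
call next patient → 65; now {}
insert 31 → {31}
insert 45 → {31, 45}
insert 30 → {30, 31, 45}
insert 62 → {30, 31, 45, 62}
insert 51 → {30, 31, 45, 51, 62}
call next patient → 30; now {31, 45, 51, 62}
call next patient → 31; now {45, 51, 62}
insert 41 → {41, 45, 51, 62}
insert 58 → {41, 45, 51, 58, 62}
call next patient → 41; now {45, 51, 58, 62}
insert 29 → {29, 45, 51, 58, 62}
insert 38 → {29, 38, 45, 51, 58, 62}
call next patient → 29; now {38, 45, 51, 58, 62}
insert 48 → {38, 45, 48, 51, 58, 62}
call next patient → 38; now {45, 48, 51, 58, 62}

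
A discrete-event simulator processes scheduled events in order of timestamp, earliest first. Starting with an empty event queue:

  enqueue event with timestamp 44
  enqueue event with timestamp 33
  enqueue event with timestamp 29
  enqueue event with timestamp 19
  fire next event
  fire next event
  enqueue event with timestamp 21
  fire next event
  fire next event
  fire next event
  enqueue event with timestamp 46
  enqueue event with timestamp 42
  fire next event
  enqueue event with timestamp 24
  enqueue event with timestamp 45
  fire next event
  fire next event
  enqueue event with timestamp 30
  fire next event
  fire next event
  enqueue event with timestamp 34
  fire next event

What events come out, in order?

[19, 29, 21, 33, 44, 42, 24, 45, 30, 46, 34]

insert 44 → {44}
insert 33 → {33, 44}
insert 29 → {29, 33, 44}
insert 19 → {19, 29, 33, 44}
fire next event → 19; now {29, 33, 44}
fire next event → 29; now {33, 44}
insert 21 → {21, 33, 44}
fire next event → 21; now {33, 44}
fire next event → 33; now {44}
fire next event → 44; now {}
insert 46 → {46}
insert 42 → {42, 46}
fire next event → 42; now {46}
insert 24 → {24, 46}
insert 45 → {24, 45, 46}
fire next event → 24; now {45, 46}
fire next event → 45; now {46}
insert 30 → {30, 46}
fire next event → 30; now {46}
fire next event → 46; now {}
insert 34 → {34}
fire next event → 34; now {}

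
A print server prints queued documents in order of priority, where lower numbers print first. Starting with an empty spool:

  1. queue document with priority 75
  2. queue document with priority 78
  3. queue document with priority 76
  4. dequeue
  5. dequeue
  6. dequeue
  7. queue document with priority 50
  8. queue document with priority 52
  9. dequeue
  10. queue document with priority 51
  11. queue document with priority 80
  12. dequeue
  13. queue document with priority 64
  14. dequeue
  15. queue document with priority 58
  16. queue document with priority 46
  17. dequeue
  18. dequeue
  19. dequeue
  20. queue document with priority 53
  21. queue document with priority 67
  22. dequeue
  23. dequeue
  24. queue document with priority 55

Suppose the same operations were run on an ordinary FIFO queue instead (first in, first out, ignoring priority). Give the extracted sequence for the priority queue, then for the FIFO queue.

insert 75 → {75}
insert 78 → {75, 78}
insert 76 → {75, 76, 78}
dequeue → 75; now {76, 78}
dequeue → 76; now {78}
dequeue → 78; now {}
insert 50 → {50}
insert 52 → {50, 52}
dequeue → 50; now {52}
insert 51 → {51, 52}
insert 80 → {51, 52, 80}
dequeue → 51; now {52, 80}
insert 64 → {52, 64, 80}
dequeue → 52; now {64, 80}
insert 58 → {58, 64, 80}
insert 46 → {46, 58, 64, 80}
dequeue → 46; now {58, 64, 80}
dequeue → 58; now {64, 80}
dequeue → 64; now {80}
insert 53 → {53, 80}
insert 67 → {53, 67, 80}
dequeue → 53; now {67, 80}
dequeue → 67; now {80}
insert 55 → {55, 80}

priority queue: 75 → 76 → 78 → 50 → 51 → 52 → 46 → 58 → 64 → 53 → 67; FIFO queue: [75, 78, 76, 50, 52, 51, 80, 64, 58, 46, 53]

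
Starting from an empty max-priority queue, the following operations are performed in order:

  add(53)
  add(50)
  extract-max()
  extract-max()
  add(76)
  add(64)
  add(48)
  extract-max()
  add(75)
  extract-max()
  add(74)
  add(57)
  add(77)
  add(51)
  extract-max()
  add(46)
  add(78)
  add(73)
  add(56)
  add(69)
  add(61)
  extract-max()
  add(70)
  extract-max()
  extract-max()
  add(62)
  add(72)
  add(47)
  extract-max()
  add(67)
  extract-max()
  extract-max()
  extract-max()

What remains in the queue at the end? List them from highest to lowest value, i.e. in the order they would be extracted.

64, 62, 61, 57, 56, 51, 48, 47, 46

insert 53 → {53}
insert 50 → {53, 50}
extract-max → 53; now {50}
extract-max → 50; now {}
insert 76 → {76}
insert 64 → {76, 64}
insert 48 → {76, 64, 48}
extract-max → 76; now {64, 48}
insert 75 → {75, 64, 48}
extract-max → 75; now {64, 48}
insert 74 → {74, 64, 48}
insert 57 → {74, 64, 57, 48}
insert 77 → {77, 74, 64, 57, 48}
insert 51 → {77, 74, 64, 57, 51, 48}
extract-max → 77; now {74, 64, 57, 51, 48}
insert 46 → {74, 64, 57, 51, 48, 46}
insert 78 → {78, 74, 64, 57, 51, 48, 46}
insert 73 → {78, 74, 73, 64, 57, 51, 48, 46}
insert 56 → {78, 74, 73, 64, 57, 56, 51, 48, 46}
insert 69 → {78, 74, 73, 69, 64, 57, 56, 51, 48, 46}
insert 61 → {78, 74, 73, 69, 64, 61, 57, 56, 51, 48, 46}
extract-max → 78; now {74, 73, 69, 64, 61, 57, 56, 51, 48, 46}
insert 70 → {74, 73, 70, 69, 64, 61, 57, 56, 51, 48, 46}
extract-max → 74; now {73, 70, 69, 64, 61, 57, 56, 51, 48, 46}
extract-max → 73; now {70, 69, 64, 61, 57, 56, 51, 48, 46}
insert 62 → {70, 69, 64, 62, 61, 57, 56, 51, 48, 46}
insert 72 → {72, 70, 69, 64, 62, 61, 57, 56, 51, 48, 46}
insert 47 → {72, 70, 69, 64, 62, 61, 57, 56, 51, 48, 47, 46}
extract-max → 72; now {70, 69, 64, 62, 61, 57, 56, 51, 48, 47, 46}
insert 67 → {70, 69, 67, 64, 62, 61, 57, 56, 51, 48, 47, 46}
extract-max → 70; now {69, 67, 64, 62, 61, 57, 56, 51, 48, 47, 46}
extract-max → 69; now {67, 64, 62, 61, 57, 56, 51, 48, 47, 46}
extract-max → 67; now {64, 62, 61, 57, 56, 51, 48, 47, 46}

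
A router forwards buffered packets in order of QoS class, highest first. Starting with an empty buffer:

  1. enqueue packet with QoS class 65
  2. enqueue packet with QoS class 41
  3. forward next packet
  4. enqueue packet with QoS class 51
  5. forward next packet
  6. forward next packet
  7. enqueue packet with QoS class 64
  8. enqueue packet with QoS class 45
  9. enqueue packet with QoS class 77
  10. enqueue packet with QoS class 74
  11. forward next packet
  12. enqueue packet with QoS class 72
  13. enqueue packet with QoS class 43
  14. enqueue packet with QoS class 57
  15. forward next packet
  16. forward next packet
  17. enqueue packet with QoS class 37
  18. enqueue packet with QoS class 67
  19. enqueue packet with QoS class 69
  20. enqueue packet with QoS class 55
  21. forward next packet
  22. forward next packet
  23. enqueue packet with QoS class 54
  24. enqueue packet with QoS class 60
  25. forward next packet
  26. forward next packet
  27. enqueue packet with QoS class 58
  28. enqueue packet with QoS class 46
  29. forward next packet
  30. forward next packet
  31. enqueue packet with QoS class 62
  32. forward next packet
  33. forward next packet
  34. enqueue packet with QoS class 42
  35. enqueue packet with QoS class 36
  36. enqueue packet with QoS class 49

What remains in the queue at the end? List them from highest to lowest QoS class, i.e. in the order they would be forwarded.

54 → 49 → 46 → 45 → 43 → 42 → 37 → 36

insert 65 → {65}
insert 41 → {65, 41}
forward next packet → 65; now {41}
insert 51 → {51, 41}
forward next packet → 51; now {41}
forward next packet → 41; now {}
insert 64 → {64}
insert 45 → {64, 45}
insert 77 → {77, 64, 45}
insert 74 → {77, 74, 64, 45}
forward next packet → 77; now {74, 64, 45}
insert 72 → {74, 72, 64, 45}
insert 43 → {74, 72, 64, 45, 43}
insert 57 → {74, 72, 64, 57, 45, 43}
forward next packet → 74; now {72, 64, 57, 45, 43}
forward next packet → 72; now {64, 57, 45, 43}
insert 37 → {64, 57, 45, 43, 37}
insert 67 → {67, 64, 57, 45, 43, 37}
insert 69 → {69, 67, 64, 57, 45, 43, 37}
insert 55 → {69, 67, 64, 57, 55, 45, 43, 37}
forward next packet → 69; now {67, 64, 57, 55, 45, 43, 37}
forward next packet → 67; now {64, 57, 55, 45, 43, 37}
insert 54 → {64, 57, 55, 54, 45, 43, 37}
insert 60 → {64, 60, 57, 55, 54, 45, 43, 37}
forward next packet → 64; now {60, 57, 55, 54, 45, 43, 37}
forward next packet → 60; now {57, 55, 54, 45, 43, 37}
insert 58 → {58, 57, 55, 54, 45, 43, 37}
insert 46 → {58, 57, 55, 54, 46, 45, 43, 37}
forward next packet → 58; now {57, 55, 54, 46, 45, 43, 37}
forward next packet → 57; now {55, 54, 46, 45, 43, 37}
insert 62 → {62, 55, 54, 46, 45, 43, 37}
forward next packet → 62; now {55, 54, 46, 45, 43, 37}
forward next packet → 55; now {54, 46, 45, 43, 37}
insert 42 → {54, 46, 45, 43, 42, 37}
insert 36 → {54, 46, 45, 43, 42, 37, 36}
insert 49 → {54, 49, 46, 45, 43, 42, 37, 36}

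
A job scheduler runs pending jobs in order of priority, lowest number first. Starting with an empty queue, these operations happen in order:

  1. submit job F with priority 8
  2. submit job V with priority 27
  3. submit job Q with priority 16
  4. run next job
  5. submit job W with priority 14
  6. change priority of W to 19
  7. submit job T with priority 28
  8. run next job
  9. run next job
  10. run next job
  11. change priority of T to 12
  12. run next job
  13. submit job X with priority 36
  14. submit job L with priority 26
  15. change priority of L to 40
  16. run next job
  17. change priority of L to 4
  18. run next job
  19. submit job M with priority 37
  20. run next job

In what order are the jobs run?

F → Q → W → V → T → X → L → M

add F (priority 8) → {F:8}
add V (priority 27) → {F:8, V:27}
add Q (priority 16) → {F:8, Q:16, V:27}
run next job → F; now {Q:16, V:27}
add W (priority 14) → {W:14, Q:16, V:27}
update W to priority 19 → {Q:16, W:19, V:27}
add T (priority 28) → {Q:16, W:19, V:27, T:28}
run next job → Q; now {W:19, V:27, T:28}
run next job → W; now {V:27, T:28}
run next job → V; now {T:28}
update T to priority 12 → {T:12}
run next job → T; now {}
add X (priority 36) → {X:36}
add L (priority 26) → {L:26, X:36}
update L to priority 40 → {X:36, L:40}
run next job → X; now {L:40}
update L to priority 4 → {L:4}
run next job → L; now {}
add M (priority 37) → {M:37}
run next job → M; now {}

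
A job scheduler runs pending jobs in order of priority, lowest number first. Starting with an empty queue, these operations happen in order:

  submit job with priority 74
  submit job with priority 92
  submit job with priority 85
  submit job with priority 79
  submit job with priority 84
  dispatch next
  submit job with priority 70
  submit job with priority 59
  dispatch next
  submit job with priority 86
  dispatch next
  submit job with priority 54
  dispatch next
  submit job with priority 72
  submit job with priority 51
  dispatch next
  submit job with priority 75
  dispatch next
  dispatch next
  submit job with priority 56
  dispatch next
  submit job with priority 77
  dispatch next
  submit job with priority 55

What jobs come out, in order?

insert 74 → {74}
insert 92 → {74, 92}
insert 85 → {74, 85, 92}
insert 79 → {74, 79, 85, 92}
insert 84 → {74, 79, 84, 85, 92}
dispatch next → 74; now {79, 84, 85, 92}
insert 70 → {70, 79, 84, 85, 92}
insert 59 → {59, 70, 79, 84, 85, 92}
dispatch next → 59; now {70, 79, 84, 85, 92}
insert 86 → {70, 79, 84, 85, 86, 92}
dispatch next → 70; now {79, 84, 85, 86, 92}
insert 54 → {54, 79, 84, 85, 86, 92}
dispatch next → 54; now {79, 84, 85, 86, 92}
insert 72 → {72, 79, 84, 85, 86, 92}
insert 51 → {51, 72, 79, 84, 85, 86, 92}
dispatch next → 51; now {72, 79, 84, 85, 86, 92}
insert 75 → {72, 75, 79, 84, 85, 86, 92}
dispatch next → 72; now {75, 79, 84, 85, 86, 92}
dispatch next → 75; now {79, 84, 85, 86, 92}
insert 56 → {56, 79, 84, 85, 86, 92}
dispatch next → 56; now {79, 84, 85, 86, 92}
insert 77 → {77, 79, 84, 85, 86, 92}
dispatch next → 77; now {79, 84, 85, 86, 92}
insert 55 → {55, 79, 84, 85, 86, 92}

[74, 59, 70, 54, 51, 72, 75, 56, 77]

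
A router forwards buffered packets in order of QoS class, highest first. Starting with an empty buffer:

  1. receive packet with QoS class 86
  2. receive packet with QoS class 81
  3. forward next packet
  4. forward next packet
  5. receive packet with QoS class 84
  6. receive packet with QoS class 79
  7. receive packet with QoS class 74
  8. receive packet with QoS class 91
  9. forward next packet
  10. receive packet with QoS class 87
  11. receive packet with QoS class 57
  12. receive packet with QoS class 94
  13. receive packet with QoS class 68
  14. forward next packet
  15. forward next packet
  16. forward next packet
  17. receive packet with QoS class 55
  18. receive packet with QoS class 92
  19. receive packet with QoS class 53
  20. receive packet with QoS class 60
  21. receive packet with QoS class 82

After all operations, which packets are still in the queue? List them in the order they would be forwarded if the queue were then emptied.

[92, 82, 79, 74, 68, 60, 57, 55, 53]

insert 86 → {86}
insert 81 → {86, 81}
forward next packet → 86; now {81}
forward next packet → 81; now {}
insert 84 → {84}
insert 79 → {84, 79}
insert 74 → {84, 79, 74}
insert 91 → {91, 84, 79, 74}
forward next packet → 91; now {84, 79, 74}
insert 87 → {87, 84, 79, 74}
insert 57 → {87, 84, 79, 74, 57}
insert 94 → {94, 87, 84, 79, 74, 57}
insert 68 → {94, 87, 84, 79, 74, 68, 57}
forward next packet → 94; now {87, 84, 79, 74, 68, 57}
forward next packet → 87; now {84, 79, 74, 68, 57}
forward next packet → 84; now {79, 74, 68, 57}
insert 55 → {79, 74, 68, 57, 55}
insert 92 → {92, 79, 74, 68, 57, 55}
insert 53 → {92, 79, 74, 68, 57, 55, 53}
insert 60 → {92, 79, 74, 68, 60, 57, 55, 53}
insert 82 → {92, 82, 79, 74, 68, 60, 57, 55, 53}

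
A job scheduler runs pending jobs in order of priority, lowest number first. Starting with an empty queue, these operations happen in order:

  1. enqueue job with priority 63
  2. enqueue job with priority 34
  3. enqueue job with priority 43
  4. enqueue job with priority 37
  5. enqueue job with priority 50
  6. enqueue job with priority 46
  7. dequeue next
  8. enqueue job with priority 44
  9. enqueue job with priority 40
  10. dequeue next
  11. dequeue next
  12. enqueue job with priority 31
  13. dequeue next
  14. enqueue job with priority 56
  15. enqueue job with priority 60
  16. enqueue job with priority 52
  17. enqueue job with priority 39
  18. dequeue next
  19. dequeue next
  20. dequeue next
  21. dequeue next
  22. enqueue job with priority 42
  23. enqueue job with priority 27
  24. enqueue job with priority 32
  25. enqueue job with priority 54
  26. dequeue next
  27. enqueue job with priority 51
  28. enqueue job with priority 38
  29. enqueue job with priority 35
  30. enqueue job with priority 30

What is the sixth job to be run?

insert 63 → {63}
insert 34 → {34, 63}
insert 43 → {34, 43, 63}
insert 37 → {34, 37, 43, 63}
insert 50 → {34, 37, 43, 50, 63}
insert 46 → {34, 37, 43, 46, 50, 63}
dequeue next → 34; now {37, 43, 46, 50, 63}
insert 44 → {37, 43, 44, 46, 50, 63}
insert 40 → {37, 40, 43, 44, 46, 50, 63}
dequeue next → 37; now {40, 43, 44, 46, 50, 63}
dequeue next → 40; now {43, 44, 46, 50, 63}
insert 31 → {31, 43, 44, 46, 50, 63}
dequeue next → 31; now {43, 44, 46, 50, 63}
insert 56 → {43, 44, 46, 50, 56, 63}
insert 60 → {43, 44, 46, 50, 56, 60, 63}
insert 52 → {43, 44, 46, 50, 52, 56, 60, 63}
insert 39 → {39, 43, 44, 46, 50, 52, 56, 60, 63}
dequeue next → 39; now {43, 44, 46, 50, 52, 56, 60, 63}
dequeue next → 43; now {44, 46, 50, 52, 56, 60, 63}
dequeue next → 44; now {46, 50, 52, 56, 60, 63}
dequeue next → 46; now {50, 52, 56, 60, 63}
insert 42 → {42, 50, 52, 56, 60, 63}
insert 27 → {27, 42, 50, 52, 56, 60, 63}
insert 32 → {27, 32, 42, 50, 52, 56, 60, 63}
insert 54 → {27, 32, 42, 50, 52, 54, 56, 60, 63}
dequeue next → 27; now {32, 42, 50, 52, 54, 56, 60, 63}
insert 51 → {32, 42, 50, 51, 52, 54, 56, 60, 63}
insert 38 → {32, 38, 42, 50, 51, 52, 54, 56, 60, 63}
insert 35 → {32, 35, 38, 42, 50, 51, 52, 54, 56, 60, 63}
insert 30 → {30, 32, 35, 38, 42, 50, 51, 52, 54, 56, 60, 63}

43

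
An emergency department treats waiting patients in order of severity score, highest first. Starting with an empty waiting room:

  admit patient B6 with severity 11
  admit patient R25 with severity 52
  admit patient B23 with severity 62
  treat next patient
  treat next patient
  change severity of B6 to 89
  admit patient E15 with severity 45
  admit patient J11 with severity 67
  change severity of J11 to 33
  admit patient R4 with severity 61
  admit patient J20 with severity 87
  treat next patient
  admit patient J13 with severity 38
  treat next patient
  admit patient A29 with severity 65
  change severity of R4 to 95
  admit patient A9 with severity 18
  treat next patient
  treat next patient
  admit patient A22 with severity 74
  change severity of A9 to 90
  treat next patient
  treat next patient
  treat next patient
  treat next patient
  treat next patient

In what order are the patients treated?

B23 → R25 → B6 → J20 → R4 → A29 → A9 → A22 → E15 → J13 → J11

add B6 (severity 11) → {B6:11}
add R25 (severity 52) → {R25:52, B6:11}
add B23 (severity 62) → {B23:62, R25:52, B6:11}
treat next patient → B23; now {R25:52, B6:11}
treat next patient → R25; now {B6:11}
update B6 to severity 89 → {B6:89}
add E15 (severity 45) → {B6:89, E15:45}
add J11 (severity 67) → {B6:89, J11:67, E15:45}
update J11 to severity 33 → {B6:89, E15:45, J11:33}
add R4 (severity 61) → {B6:89, R4:61, E15:45, J11:33}
add J20 (severity 87) → {B6:89, J20:87, R4:61, E15:45, J11:33}
treat next patient → B6; now {J20:87, R4:61, E15:45, J11:33}
add J13 (severity 38) → {J20:87, R4:61, E15:45, J13:38, J11:33}
treat next patient → J20; now {R4:61, E15:45, J13:38, J11:33}
add A29 (severity 65) → {A29:65, R4:61, E15:45, J13:38, J11:33}
update R4 to severity 95 → {R4:95, A29:65, E15:45, J13:38, J11:33}
add A9 (severity 18) → {R4:95, A29:65, E15:45, J13:38, J11:33, A9:18}
treat next patient → R4; now {A29:65, E15:45, J13:38, J11:33, A9:18}
treat next patient → A29; now {E15:45, J13:38, J11:33, A9:18}
add A22 (severity 74) → {A22:74, E15:45, J13:38, J11:33, A9:18}
update A9 to severity 90 → {A9:90, A22:74, E15:45, J13:38, J11:33}
treat next patient → A9; now {A22:74, E15:45, J13:38, J11:33}
treat next patient → A22; now {E15:45, J13:38, J11:33}
treat next patient → E15; now {J13:38, J11:33}
treat next patient → J13; now {J11:33}
treat next patient → J11; now {}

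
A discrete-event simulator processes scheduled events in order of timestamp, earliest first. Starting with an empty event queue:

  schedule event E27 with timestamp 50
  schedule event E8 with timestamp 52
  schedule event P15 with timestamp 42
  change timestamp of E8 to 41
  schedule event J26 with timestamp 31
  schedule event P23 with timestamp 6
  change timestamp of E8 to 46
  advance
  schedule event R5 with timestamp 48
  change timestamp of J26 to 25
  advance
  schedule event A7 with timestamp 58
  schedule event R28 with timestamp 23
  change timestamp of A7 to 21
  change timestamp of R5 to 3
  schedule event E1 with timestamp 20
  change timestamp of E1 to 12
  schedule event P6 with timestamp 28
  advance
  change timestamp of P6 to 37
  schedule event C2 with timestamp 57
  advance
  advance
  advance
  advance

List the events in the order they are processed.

P23 → J26 → R5 → E1 → A7 → R28 → P6

add E27 (timestamp 50) → {E27:50}
add E8 (timestamp 52) → {E27:50, E8:52}
add P15 (timestamp 42) → {P15:42, E27:50, E8:52}
update E8 to timestamp 41 → {E8:41, P15:42, E27:50}
add J26 (timestamp 31) → {J26:31, E8:41, P15:42, E27:50}
add P23 (timestamp 6) → {P23:6, J26:31, E8:41, P15:42, E27:50}
update E8 to timestamp 46 → {P23:6, J26:31, P15:42, E8:46, E27:50}
advance → P23; now {J26:31, P15:42, E8:46, E27:50}
add R5 (timestamp 48) → {J26:31, P15:42, E8:46, R5:48, E27:50}
update J26 to timestamp 25 → {J26:25, P15:42, E8:46, R5:48, E27:50}
advance → J26; now {P15:42, E8:46, R5:48, E27:50}
add A7 (timestamp 58) → {P15:42, E8:46, R5:48, E27:50, A7:58}
add R28 (timestamp 23) → {R28:23, P15:42, E8:46, R5:48, E27:50, A7:58}
update A7 to timestamp 21 → {A7:21, R28:23, P15:42, E8:46, R5:48, E27:50}
update R5 to timestamp 3 → {R5:3, A7:21, R28:23, P15:42, E8:46, E27:50}
add E1 (timestamp 20) → {R5:3, E1:20, A7:21, R28:23, P15:42, E8:46, E27:50}
update E1 to timestamp 12 → {R5:3, E1:12, A7:21, R28:23, P15:42, E8:46, E27:50}
add P6 (timestamp 28) → {R5:3, E1:12, A7:21, R28:23, P6:28, P15:42, E8:46, E27:50}
advance → R5; now {E1:12, A7:21, R28:23, P6:28, P15:42, E8:46, E27:50}
update P6 to timestamp 37 → {E1:12, A7:21, R28:23, P6:37, P15:42, E8:46, E27:50}
add C2 (timestamp 57) → {E1:12, A7:21, R28:23, P6:37, P15:42, E8:46, E27:50, C2:57}
advance → E1; now {A7:21, R28:23, P6:37, P15:42, E8:46, E27:50, C2:57}
advance → A7; now {R28:23, P6:37, P15:42, E8:46, E27:50, C2:57}
advance → R28; now {P6:37, P15:42, E8:46, E27:50, C2:57}
advance → P6; now {P15:42, E8:46, E27:50, C2:57}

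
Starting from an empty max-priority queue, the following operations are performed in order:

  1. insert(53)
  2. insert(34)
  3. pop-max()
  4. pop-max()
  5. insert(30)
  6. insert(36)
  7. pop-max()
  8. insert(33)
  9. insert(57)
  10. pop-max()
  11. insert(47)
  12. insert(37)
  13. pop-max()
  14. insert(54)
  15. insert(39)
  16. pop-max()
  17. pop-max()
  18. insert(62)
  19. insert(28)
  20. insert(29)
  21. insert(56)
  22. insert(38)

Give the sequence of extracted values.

insert 53 → {53}
insert 34 → {53, 34}
pop-max → 53; now {34}
pop-max → 34; now {}
insert 30 → {30}
insert 36 → {36, 30}
pop-max → 36; now {30}
insert 33 → {33, 30}
insert 57 → {57, 33, 30}
pop-max → 57; now {33, 30}
insert 47 → {47, 33, 30}
insert 37 → {47, 37, 33, 30}
pop-max → 47; now {37, 33, 30}
insert 54 → {54, 37, 33, 30}
insert 39 → {54, 39, 37, 33, 30}
pop-max → 54; now {39, 37, 33, 30}
pop-max → 39; now {37, 33, 30}
insert 62 → {62, 37, 33, 30}
insert 28 → {62, 37, 33, 30, 28}
insert 29 → {62, 37, 33, 30, 29, 28}
insert 56 → {62, 56, 37, 33, 30, 29, 28}
insert 38 → {62, 56, 38, 37, 33, 30, 29, 28}

[53, 34, 36, 57, 47, 54, 39]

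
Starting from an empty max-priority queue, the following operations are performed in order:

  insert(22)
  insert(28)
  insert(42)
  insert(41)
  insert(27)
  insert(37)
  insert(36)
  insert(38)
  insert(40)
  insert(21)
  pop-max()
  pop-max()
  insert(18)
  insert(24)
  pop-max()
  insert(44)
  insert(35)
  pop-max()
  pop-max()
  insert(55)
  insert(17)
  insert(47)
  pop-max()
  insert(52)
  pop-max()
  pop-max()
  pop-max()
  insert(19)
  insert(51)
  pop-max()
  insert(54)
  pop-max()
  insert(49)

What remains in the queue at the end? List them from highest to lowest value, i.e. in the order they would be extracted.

[49, 36, 35, 28, 27, 24, 22, 21, 19, 18, 17]

insert 22 → {22}
insert 28 → {28, 22}
insert 42 → {42, 28, 22}
insert 41 → {42, 41, 28, 22}
insert 27 → {42, 41, 28, 27, 22}
insert 37 → {42, 41, 37, 28, 27, 22}
insert 36 → {42, 41, 37, 36, 28, 27, 22}
insert 38 → {42, 41, 38, 37, 36, 28, 27, 22}
insert 40 → {42, 41, 40, 38, 37, 36, 28, 27, 22}
insert 21 → {42, 41, 40, 38, 37, 36, 28, 27, 22, 21}
pop-max → 42; now {41, 40, 38, 37, 36, 28, 27, 22, 21}
pop-max → 41; now {40, 38, 37, 36, 28, 27, 22, 21}
insert 18 → {40, 38, 37, 36, 28, 27, 22, 21, 18}
insert 24 → {40, 38, 37, 36, 28, 27, 24, 22, 21, 18}
pop-max → 40; now {38, 37, 36, 28, 27, 24, 22, 21, 18}
insert 44 → {44, 38, 37, 36, 28, 27, 24, 22, 21, 18}
insert 35 → {44, 38, 37, 36, 35, 28, 27, 24, 22, 21, 18}
pop-max → 44; now {38, 37, 36, 35, 28, 27, 24, 22, 21, 18}
pop-max → 38; now {37, 36, 35, 28, 27, 24, 22, 21, 18}
insert 55 → {55, 37, 36, 35, 28, 27, 24, 22, 21, 18}
insert 17 → {55, 37, 36, 35, 28, 27, 24, 22, 21, 18, 17}
insert 47 → {55, 47, 37, 36, 35, 28, 27, 24, 22, 21, 18, 17}
pop-max → 55; now {47, 37, 36, 35, 28, 27, 24, 22, 21, 18, 17}
insert 52 → {52, 47, 37, 36, 35, 28, 27, 24, 22, 21, 18, 17}
pop-max → 52; now {47, 37, 36, 35, 28, 27, 24, 22, 21, 18, 17}
pop-max → 47; now {37, 36, 35, 28, 27, 24, 22, 21, 18, 17}
pop-max → 37; now {36, 35, 28, 27, 24, 22, 21, 18, 17}
insert 19 → {36, 35, 28, 27, 24, 22, 21, 19, 18, 17}
insert 51 → {51, 36, 35, 28, 27, 24, 22, 21, 19, 18, 17}
pop-max → 51; now {36, 35, 28, 27, 24, 22, 21, 19, 18, 17}
insert 54 → {54, 36, 35, 28, 27, 24, 22, 21, 19, 18, 17}
pop-max → 54; now {36, 35, 28, 27, 24, 22, 21, 19, 18, 17}
insert 49 → {49, 36, 35, 28, 27, 24, 22, 21, 19, 18, 17}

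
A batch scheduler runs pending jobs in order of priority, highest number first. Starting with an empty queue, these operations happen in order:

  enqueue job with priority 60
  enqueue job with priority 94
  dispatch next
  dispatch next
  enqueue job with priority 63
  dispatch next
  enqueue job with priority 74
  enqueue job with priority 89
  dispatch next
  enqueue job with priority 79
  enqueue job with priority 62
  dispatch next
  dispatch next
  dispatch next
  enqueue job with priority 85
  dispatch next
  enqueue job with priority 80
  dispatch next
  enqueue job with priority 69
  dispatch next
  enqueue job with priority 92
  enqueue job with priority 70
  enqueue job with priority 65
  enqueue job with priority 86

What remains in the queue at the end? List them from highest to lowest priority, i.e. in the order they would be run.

[92, 86, 70, 65]

insert 60 → {60}
insert 94 → {94, 60}
dispatch next → 94; now {60}
dispatch next → 60; now {}
insert 63 → {63}
dispatch next → 63; now {}
insert 74 → {74}
insert 89 → {89, 74}
dispatch next → 89; now {74}
insert 79 → {79, 74}
insert 62 → {79, 74, 62}
dispatch next → 79; now {74, 62}
dispatch next → 74; now {62}
dispatch next → 62; now {}
insert 85 → {85}
dispatch next → 85; now {}
insert 80 → {80}
dispatch next → 80; now {}
insert 69 → {69}
dispatch next → 69; now {}
insert 92 → {92}
insert 70 → {92, 70}
insert 65 → {92, 70, 65}
insert 86 → {92, 86, 70, 65}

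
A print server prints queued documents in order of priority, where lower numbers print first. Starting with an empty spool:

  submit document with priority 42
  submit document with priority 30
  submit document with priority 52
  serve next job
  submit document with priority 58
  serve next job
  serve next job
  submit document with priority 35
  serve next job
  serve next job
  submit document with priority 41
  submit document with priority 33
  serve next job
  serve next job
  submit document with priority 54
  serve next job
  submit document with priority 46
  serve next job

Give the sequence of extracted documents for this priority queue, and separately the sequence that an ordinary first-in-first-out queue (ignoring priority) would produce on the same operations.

insert 42 → {42}
insert 30 → {30, 42}
insert 52 → {30, 42, 52}
serve next job → 30; now {42, 52}
insert 58 → {42, 52, 58}
serve next job → 42; now {52, 58}
serve next job → 52; now {58}
insert 35 → {35, 58}
serve next job → 35; now {58}
serve next job → 58; now {}
insert 41 → {41}
insert 33 → {33, 41}
serve next job → 33; now {41}
serve next job → 41; now {}
insert 54 → {54}
serve next job → 54; now {}
insert 46 → {46}
serve next job → 46; now {}

priority queue: [30, 42, 52, 35, 58, 33, 41, 54, 46]; FIFO queue: [42, 30, 52, 58, 35, 41, 33, 54, 46]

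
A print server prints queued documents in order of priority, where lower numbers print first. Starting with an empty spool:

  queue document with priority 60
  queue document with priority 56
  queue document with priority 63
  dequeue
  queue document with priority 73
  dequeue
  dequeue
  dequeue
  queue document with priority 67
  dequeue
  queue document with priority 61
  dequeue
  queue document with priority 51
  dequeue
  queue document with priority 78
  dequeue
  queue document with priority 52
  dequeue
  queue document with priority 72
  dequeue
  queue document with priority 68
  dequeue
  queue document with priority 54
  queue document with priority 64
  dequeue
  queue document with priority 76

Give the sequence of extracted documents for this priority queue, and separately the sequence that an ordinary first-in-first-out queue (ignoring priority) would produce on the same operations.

priority queue: 56, 60, 63, 73, 67, 61, 51, 78, 52, 72, 68, 54; FIFO queue: [60, 56, 63, 73, 67, 61, 51, 78, 52, 72, 68, 54]

insert 60 → {60}
insert 56 → {56, 60}
insert 63 → {56, 60, 63}
dequeue → 56; now {60, 63}
insert 73 → {60, 63, 73}
dequeue → 60; now {63, 73}
dequeue → 63; now {73}
dequeue → 73; now {}
insert 67 → {67}
dequeue → 67; now {}
insert 61 → {61}
dequeue → 61; now {}
insert 51 → {51}
dequeue → 51; now {}
insert 78 → {78}
dequeue → 78; now {}
insert 52 → {52}
dequeue → 52; now {}
insert 72 → {72}
dequeue → 72; now {}
insert 68 → {68}
dequeue → 68; now {}
insert 54 → {54}
insert 64 → {54, 64}
dequeue → 54; now {64}
insert 76 → {64, 76}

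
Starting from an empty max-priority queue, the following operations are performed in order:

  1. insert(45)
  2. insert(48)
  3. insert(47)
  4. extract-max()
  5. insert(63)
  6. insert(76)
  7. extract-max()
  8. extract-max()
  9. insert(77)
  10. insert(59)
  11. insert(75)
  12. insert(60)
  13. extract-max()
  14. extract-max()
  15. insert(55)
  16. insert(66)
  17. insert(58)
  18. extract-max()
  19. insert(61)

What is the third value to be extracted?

insert 45 → {45}
insert 48 → {48, 45}
insert 47 → {48, 47, 45}
extract-max → 48; now {47, 45}
insert 63 → {63, 47, 45}
insert 76 → {76, 63, 47, 45}
extract-max → 76; now {63, 47, 45}
extract-max → 63; now {47, 45}
insert 77 → {77, 47, 45}
insert 59 → {77, 59, 47, 45}
insert 75 → {77, 75, 59, 47, 45}
insert 60 → {77, 75, 60, 59, 47, 45}
extract-max → 77; now {75, 60, 59, 47, 45}
extract-max → 75; now {60, 59, 47, 45}
insert 55 → {60, 59, 55, 47, 45}
insert 66 → {66, 60, 59, 55, 47, 45}
insert 58 → {66, 60, 59, 58, 55, 47, 45}
extract-max → 66; now {60, 59, 58, 55, 47, 45}
insert 61 → {61, 60, 59, 58, 55, 47, 45}

63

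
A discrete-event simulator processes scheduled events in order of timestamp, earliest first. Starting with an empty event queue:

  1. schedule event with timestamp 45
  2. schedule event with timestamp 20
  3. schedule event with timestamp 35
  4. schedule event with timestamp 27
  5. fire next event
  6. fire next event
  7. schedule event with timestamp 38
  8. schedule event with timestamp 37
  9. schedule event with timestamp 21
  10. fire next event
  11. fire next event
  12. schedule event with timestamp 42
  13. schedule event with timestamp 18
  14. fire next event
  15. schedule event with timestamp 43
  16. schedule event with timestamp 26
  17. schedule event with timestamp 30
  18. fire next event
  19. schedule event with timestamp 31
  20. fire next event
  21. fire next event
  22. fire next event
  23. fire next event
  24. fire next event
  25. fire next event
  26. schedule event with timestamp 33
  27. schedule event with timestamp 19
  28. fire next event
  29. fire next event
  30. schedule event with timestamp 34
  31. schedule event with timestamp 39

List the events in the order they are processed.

insert 45 → {45}
insert 20 → {20, 45}
insert 35 → {20, 35, 45}
insert 27 → {20, 27, 35, 45}
fire next event → 20; now {27, 35, 45}
fire next event → 27; now {35, 45}
insert 38 → {35, 38, 45}
insert 37 → {35, 37, 38, 45}
insert 21 → {21, 35, 37, 38, 45}
fire next event → 21; now {35, 37, 38, 45}
fire next event → 35; now {37, 38, 45}
insert 42 → {37, 38, 42, 45}
insert 18 → {18, 37, 38, 42, 45}
fire next event → 18; now {37, 38, 42, 45}
insert 43 → {37, 38, 42, 43, 45}
insert 26 → {26, 37, 38, 42, 43, 45}
insert 30 → {26, 30, 37, 38, 42, 43, 45}
fire next event → 26; now {30, 37, 38, 42, 43, 45}
insert 31 → {30, 31, 37, 38, 42, 43, 45}
fire next event → 30; now {31, 37, 38, 42, 43, 45}
fire next event → 31; now {37, 38, 42, 43, 45}
fire next event → 37; now {38, 42, 43, 45}
fire next event → 38; now {42, 43, 45}
fire next event → 42; now {43, 45}
fire next event → 43; now {45}
insert 33 → {33, 45}
insert 19 → {19, 33, 45}
fire next event → 19; now {33, 45}
fire next event → 33; now {45}
insert 34 → {34, 45}
insert 39 → {34, 39, 45}

20 → 27 → 21 → 35 → 18 → 26 → 30 → 31 → 37 → 38 → 42 → 43 → 19 → 33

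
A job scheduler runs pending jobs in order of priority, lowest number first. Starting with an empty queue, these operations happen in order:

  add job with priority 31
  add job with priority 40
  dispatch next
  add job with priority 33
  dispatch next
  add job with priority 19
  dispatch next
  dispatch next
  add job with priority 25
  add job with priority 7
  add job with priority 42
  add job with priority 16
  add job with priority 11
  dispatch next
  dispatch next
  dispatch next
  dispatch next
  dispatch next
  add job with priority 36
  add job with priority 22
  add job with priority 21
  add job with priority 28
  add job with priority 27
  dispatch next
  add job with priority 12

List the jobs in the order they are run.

insert 31 → {31}
insert 40 → {31, 40}
dispatch next → 31; now {40}
insert 33 → {33, 40}
dispatch next → 33; now {40}
insert 19 → {19, 40}
dispatch next → 19; now {40}
dispatch next → 40; now {}
insert 25 → {25}
insert 7 → {7, 25}
insert 42 → {7, 25, 42}
insert 16 → {7, 16, 25, 42}
insert 11 → {7, 11, 16, 25, 42}
dispatch next → 7; now {11, 16, 25, 42}
dispatch next → 11; now {16, 25, 42}
dispatch next → 16; now {25, 42}
dispatch next → 25; now {42}
dispatch next → 42; now {}
insert 36 → {36}
insert 22 → {22, 36}
insert 21 → {21, 22, 36}
insert 28 → {21, 22, 28, 36}
insert 27 → {21, 22, 27, 28, 36}
dispatch next → 21; now {22, 27, 28, 36}
insert 12 → {12, 22, 27, 28, 36}

[31, 33, 19, 40, 7, 11, 16, 25, 42, 21]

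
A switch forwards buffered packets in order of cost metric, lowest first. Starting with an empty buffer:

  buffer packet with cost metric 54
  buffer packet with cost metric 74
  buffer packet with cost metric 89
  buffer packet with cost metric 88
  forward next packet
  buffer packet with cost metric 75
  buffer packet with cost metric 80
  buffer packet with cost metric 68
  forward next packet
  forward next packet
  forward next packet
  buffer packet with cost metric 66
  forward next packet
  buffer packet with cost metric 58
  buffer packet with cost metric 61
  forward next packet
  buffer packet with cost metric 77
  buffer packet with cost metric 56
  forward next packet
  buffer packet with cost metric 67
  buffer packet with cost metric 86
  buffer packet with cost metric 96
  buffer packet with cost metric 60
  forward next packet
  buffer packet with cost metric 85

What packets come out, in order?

insert 54 → {54}
insert 74 → {54, 74}
insert 89 → {54, 74, 89}
insert 88 → {54, 74, 88, 89}
forward next packet → 54; now {74, 88, 89}
insert 75 → {74, 75, 88, 89}
insert 80 → {74, 75, 80, 88, 89}
insert 68 → {68, 74, 75, 80, 88, 89}
forward next packet → 68; now {74, 75, 80, 88, 89}
forward next packet → 74; now {75, 80, 88, 89}
forward next packet → 75; now {80, 88, 89}
insert 66 → {66, 80, 88, 89}
forward next packet → 66; now {80, 88, 89}
insert 58 → {58, 80, 88, 89}
insert 61 → {58, 61, 80, 88, 89}
forward next packet → 58; now {61, 80, 88, 89}
insert 77 → {61, 77, 80, 88, 89}
insert 56 → {56, 61, 77, 80, 88, 89}
forward next packet → 56; now {61, 77, 80, 88, 89}
insert 67 → {61, 67, 77, 80, 88, 89}
insert 86 → {61, 67, 77, 80, 86, 88, 89}
insert 96 → {61, 67, 77, 80, 86, 88, 89, 96}
insert 60 → {60, 61, 67, 77, 80, 86, 88, 89, 96}
forward next packet → 60; now {61, 67, 77, 80, 86, 88, 89, 96}
insert 85 → {61, 67, 77, 80, 85, 86, 88, 89, 96}

54 → 68 → 74 → 75 → 66 → 58 → 56 → 60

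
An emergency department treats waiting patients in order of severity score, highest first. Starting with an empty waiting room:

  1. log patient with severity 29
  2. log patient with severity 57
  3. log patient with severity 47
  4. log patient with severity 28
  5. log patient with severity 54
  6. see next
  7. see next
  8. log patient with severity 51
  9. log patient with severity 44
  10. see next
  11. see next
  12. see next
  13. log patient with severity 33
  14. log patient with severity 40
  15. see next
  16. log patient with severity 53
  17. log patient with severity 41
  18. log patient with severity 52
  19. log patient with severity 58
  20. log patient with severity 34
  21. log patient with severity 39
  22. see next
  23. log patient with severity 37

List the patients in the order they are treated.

57 → 54 → 51 → 47 → 44 → 40 → 58

insert 29 → {29}
insert 57 → {57, 29}
insert 47 → {57, 47, 29}
insert 28 → {57, 47, 29, 28}
insert 54 → {57, 54, 47, 29, 28}
see next → 57; now {54, 47, 29, 28}
see next → 54; now {47, 29, 28}
insert 51 → {51, 47, 29, 28}
insert 44 → {51, 47, 44, 29, 28}
see next → 51; now {47, 44, 29, 28}
see next → 47; now {44, 29, 28}
see next → 44; now {29, 28}
insert 33 → {33, 29, 28}
insert 40 → {40, 33, 29, 28}
see next → 40; now {33, 29, 28}
insert 53 → {53, 33, 29, 28}
insert 41 → {53, 41, 33, 29, 28}
insert 52 → {53, 52, 41, 33, 29, 28}
insert 58 → {58, 53, 52, 41, 33, 29, 28}
insert 34 → {58, 53, 52, 41, 34, 33, 29, 28}
insert 39 → {58, 53, 52, 41, 39, 34, 33, 29, 28}
see next → 58; now {53, 52, 41, 39, 34, 33, 29, 28}
insert 37 → {53, 52, 41, 39, 37, 34, 33, 29, 28}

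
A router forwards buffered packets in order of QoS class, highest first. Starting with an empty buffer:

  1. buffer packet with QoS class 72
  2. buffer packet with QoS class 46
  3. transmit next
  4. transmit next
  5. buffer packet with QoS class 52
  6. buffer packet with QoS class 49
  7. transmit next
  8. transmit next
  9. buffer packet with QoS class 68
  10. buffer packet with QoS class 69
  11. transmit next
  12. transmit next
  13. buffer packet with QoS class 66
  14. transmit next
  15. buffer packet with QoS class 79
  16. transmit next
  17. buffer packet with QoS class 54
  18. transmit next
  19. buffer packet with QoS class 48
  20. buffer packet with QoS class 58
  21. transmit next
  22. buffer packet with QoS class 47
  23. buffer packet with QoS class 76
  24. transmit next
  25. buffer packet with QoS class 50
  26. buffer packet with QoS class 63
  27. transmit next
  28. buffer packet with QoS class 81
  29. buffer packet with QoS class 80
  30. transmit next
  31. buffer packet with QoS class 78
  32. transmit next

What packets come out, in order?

insert 72 → {72}
insert 46 → {72, 46}
transmit next → 72; now {46}
transmit next → 46; now {}
insert 52 → {52}
insert 49 → {52, 49}
transmit next → 52; now {49}
transmit next → 49; now {}
insert 68 → {68}
insert 69 → {69, 68}
transmit next → 69; now {68}
transmit next → 68; now {}
insert 66 → {66}
transmit next → 66; now {}
insert 79 → {79}
transmit next → 79; now {}
insert 54 → {54}
transmit next → 54; now {}
insert 48 → {48}
insert 58 → {58, 48}
transmit next → 58; now {48}
insert 47 → {48, 47}
insert 76 → {76, 48, 47}
transmit next → 76; now {48, 47}
insert 50 → {50, 48, 47}
insert 63 → {63, 50, 48, 47}
transmit next → 63; now {50, 48, 47}
insert 81 → {81, 50, 48, 47}
insert 80 → {81, 80, 50, 48, 47}
transmit next → 81; now {80, 50, 48, 47}
insert 78 → {80, 78, 50, 48, 47}
transmit next → 80; now {78, 50, 48, 47}

72 → 46 → 52 → 49 → 69 → 68 → 66 → 79 → 54 → 58 → 76 → 63 → 81 → 80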